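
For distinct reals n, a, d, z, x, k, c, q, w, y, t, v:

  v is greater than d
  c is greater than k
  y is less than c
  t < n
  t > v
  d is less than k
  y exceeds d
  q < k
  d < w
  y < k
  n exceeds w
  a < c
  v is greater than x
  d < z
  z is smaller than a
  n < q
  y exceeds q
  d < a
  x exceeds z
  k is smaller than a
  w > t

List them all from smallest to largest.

d < z < x < v < t < w < n < q < y < k < a < c

Nothing is placed below d, so it is least; from there d < z; z < x; x < v; v < t; t < w; w < n; n < q; q < y; y < k; k < a; a < c, each given directly.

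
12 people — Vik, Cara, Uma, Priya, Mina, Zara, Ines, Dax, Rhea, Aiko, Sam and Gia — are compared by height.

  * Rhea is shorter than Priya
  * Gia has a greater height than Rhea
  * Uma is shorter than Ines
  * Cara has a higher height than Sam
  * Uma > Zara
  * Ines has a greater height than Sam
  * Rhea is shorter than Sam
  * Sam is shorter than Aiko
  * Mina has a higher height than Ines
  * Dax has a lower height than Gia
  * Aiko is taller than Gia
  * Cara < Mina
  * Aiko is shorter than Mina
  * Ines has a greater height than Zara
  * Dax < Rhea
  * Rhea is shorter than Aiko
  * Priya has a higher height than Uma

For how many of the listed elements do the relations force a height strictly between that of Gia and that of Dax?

1

Chaining upward from Dax reaches: Rhea, Sam, Cara, Ines, Priya, Aiko, Mina.
Chaining downward from Gia reaches: Rhea.
Strictly between Dax and Gia are those in both lists: Rhea — 1 element.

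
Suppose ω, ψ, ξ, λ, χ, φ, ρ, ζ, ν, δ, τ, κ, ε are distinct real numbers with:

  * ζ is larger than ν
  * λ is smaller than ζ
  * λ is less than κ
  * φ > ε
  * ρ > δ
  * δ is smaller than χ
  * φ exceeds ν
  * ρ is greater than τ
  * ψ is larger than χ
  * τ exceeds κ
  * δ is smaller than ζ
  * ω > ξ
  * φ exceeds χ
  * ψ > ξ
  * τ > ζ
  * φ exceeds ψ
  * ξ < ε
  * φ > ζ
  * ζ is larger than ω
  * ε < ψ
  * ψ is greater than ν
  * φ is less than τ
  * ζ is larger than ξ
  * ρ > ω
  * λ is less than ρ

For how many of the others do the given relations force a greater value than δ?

6

Directly above δ: χ, ζ, ρ.
One step further: ψ, φ, τ (6 so far).
No other element is forced above δ by the given relations, so the count is 6.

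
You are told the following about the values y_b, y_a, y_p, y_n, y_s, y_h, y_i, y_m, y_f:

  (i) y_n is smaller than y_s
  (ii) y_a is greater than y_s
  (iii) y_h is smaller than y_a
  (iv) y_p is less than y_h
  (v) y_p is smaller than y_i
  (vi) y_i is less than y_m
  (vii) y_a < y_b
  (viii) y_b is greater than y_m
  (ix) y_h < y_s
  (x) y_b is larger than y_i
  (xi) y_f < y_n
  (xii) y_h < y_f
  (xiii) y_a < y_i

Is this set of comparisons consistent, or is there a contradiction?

Every relation is compatible with y_p < y_h < y_f < y_n < y_s < y_a < y_i < y_m < y_b; the set is consistent.

consistent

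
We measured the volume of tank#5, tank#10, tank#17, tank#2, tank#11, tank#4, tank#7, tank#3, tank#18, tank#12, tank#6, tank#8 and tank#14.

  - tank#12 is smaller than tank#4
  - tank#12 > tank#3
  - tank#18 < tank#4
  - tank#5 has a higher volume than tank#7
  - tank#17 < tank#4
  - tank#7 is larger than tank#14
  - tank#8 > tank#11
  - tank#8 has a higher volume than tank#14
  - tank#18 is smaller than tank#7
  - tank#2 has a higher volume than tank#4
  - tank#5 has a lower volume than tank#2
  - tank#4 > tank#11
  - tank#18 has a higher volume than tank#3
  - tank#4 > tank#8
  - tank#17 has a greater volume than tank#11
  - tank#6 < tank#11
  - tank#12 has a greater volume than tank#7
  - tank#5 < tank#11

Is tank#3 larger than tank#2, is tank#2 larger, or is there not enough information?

Following the relations from tank#3: tank#3 < tank#18 < tank#7 < tank#5 < tank#11 < tank#17 < tank#4 < tank#2.
So tank#2 is larger.

tank#2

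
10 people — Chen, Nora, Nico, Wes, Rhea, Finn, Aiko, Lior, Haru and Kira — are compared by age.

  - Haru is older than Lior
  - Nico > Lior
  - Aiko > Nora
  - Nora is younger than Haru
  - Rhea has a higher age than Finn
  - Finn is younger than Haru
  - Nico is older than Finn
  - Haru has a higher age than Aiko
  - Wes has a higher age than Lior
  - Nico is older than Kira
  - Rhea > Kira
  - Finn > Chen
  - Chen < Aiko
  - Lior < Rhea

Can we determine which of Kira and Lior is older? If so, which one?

undetermined

Following every chain through Lior: above Lior we get Wes, Rhea, Haru, Nico.
Kira is not reached, and no chain runs the other way from Kira to Lior.
So the given relations leave the order of Lior and Kira undetermined.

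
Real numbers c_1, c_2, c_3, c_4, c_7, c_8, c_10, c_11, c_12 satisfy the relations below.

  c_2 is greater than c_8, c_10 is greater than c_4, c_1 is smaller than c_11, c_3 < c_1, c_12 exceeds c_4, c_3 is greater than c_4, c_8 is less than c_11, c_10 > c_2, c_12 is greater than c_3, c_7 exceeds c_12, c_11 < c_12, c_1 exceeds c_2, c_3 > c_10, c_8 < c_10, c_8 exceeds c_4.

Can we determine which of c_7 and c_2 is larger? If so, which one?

c_7

The relevant relations are c_2 < c_10; c_10 < c_3; c_3 < c_1; c_1 < c_11; c_11 < c_12; c_12 < c_7.
Chaining these gives c_2 < c_10 < c_3 < c_1 < c_11 < c_12 < c_7.
So c_7 is larger.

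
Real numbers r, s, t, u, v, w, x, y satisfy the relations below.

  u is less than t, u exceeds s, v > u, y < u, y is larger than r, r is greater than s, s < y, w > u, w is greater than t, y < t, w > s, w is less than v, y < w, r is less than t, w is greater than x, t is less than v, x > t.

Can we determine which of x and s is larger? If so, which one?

The relevant relations are s < r; r < y; y < u; u < t; t < x.
Chaining these gives s < r < y < u < t < x.
So x is larger.

x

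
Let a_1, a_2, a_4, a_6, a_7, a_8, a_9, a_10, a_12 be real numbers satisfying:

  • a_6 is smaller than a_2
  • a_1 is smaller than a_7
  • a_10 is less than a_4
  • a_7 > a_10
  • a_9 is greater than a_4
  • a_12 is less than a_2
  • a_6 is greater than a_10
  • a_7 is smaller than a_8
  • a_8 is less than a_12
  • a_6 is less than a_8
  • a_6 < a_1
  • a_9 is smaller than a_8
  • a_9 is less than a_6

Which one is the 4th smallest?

The consecutive relations fix a unique order: a_10 < a_4 < a_9 < a_6 < a_1 < a_7 < a_8 < a_12 < a_2.
Counting 4 from the smallest end gives a_6.

a_6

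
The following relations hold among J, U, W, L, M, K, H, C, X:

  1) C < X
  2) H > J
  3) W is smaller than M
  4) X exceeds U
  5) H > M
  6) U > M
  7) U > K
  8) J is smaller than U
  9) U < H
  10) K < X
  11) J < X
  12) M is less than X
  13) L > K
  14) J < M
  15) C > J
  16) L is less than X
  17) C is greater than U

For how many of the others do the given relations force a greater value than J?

The elements the relations force above J are M, U, H, C, X — no chain reaches any other.
That is 5.

5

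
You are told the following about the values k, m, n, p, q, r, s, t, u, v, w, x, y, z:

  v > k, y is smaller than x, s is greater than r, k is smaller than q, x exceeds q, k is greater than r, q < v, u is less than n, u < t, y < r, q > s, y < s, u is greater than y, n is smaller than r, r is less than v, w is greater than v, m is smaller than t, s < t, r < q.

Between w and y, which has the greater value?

w

y < u and u < n give y < n.
With n < r: y < u < n < r.
Then r < k extends the chain to k.
With k < q: y < u < n < r < k < q.
With q < v: y < u < n < r < k < q < v.
Then v < w extends the chain to w.
So y < w; w is the larger of the two.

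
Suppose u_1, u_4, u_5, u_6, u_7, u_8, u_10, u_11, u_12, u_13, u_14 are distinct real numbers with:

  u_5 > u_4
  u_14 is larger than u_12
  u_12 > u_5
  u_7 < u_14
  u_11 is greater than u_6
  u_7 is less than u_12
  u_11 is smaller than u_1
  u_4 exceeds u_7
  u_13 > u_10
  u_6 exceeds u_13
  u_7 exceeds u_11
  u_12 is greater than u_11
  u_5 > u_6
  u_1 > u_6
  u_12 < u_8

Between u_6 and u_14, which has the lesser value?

Chaining the given relations: u_6 < u_11 < u_7 < u_4 < u_5 < u_12 < u_14.
So u_6 < u_14; u_6 is the smaller of the two.

u_6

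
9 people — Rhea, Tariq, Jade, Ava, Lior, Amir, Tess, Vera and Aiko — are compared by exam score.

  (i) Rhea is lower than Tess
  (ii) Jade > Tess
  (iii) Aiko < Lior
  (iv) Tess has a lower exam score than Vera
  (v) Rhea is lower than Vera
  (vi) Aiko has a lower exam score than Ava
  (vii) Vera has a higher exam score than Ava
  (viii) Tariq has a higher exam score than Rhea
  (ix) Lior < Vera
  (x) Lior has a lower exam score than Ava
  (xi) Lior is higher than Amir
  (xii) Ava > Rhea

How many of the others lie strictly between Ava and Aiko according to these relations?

1

The relations place Aiko below Ava. An element lies strictly between them when it is forced above Aiko and also forced below Ava.
Above Aiko: {Lior, Vera}. Below Ava: {Amir, Lior, Rhea}.
Intersection: {Lior} — 1.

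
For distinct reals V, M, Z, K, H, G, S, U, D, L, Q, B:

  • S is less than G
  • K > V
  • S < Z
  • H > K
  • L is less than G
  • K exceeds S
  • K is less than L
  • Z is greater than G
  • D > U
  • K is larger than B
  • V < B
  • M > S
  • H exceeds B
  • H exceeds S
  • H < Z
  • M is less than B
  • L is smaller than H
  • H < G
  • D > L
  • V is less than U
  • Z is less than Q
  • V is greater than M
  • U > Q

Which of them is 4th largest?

Z

Piecing the relations together gives one ordering: S < M < V < B < K < L < H < G < Z < Q < U < D.
Counting 4 from the largest end gives Z.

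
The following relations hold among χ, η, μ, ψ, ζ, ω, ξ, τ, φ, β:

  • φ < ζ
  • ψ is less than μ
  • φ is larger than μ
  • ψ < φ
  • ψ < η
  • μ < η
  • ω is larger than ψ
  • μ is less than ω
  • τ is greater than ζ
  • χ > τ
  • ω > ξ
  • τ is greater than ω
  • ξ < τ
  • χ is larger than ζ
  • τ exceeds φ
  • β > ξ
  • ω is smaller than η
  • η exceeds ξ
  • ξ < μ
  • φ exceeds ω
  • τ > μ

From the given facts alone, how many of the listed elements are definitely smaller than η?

4

The elements the relations force below η are ψ, ξ, μ, ω — no chain reaches any other.
That is 4.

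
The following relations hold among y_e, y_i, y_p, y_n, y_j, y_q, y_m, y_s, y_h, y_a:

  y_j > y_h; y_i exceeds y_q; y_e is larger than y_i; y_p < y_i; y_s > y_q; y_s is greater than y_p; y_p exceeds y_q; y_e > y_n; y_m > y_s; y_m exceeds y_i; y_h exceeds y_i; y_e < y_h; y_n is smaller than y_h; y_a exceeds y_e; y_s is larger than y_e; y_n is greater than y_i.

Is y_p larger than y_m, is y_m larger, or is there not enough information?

y_m

y_p < y_i < y_n < y_e < y_s < y_m, by transitivity through y_i, y_n, y_e, y_s.
So y_m is larger.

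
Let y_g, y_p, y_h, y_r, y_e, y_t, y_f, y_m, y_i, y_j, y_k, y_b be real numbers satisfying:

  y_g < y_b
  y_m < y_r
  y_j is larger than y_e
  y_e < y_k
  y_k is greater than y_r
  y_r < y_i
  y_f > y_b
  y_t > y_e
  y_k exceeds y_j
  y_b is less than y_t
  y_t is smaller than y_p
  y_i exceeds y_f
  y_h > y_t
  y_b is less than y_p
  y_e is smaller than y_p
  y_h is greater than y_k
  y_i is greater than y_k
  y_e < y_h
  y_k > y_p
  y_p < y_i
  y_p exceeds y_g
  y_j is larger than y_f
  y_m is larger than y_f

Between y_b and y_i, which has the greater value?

The relevant relations are y_b < y_f; y_f < y_m; y_m < y_r; y_r < y_k; y_k < y_i.
Chaining these gives y_b < y_f < y_m < y_r < y_k < y_i.
So y_b < y_i; y_i is the larger of the two.

y_i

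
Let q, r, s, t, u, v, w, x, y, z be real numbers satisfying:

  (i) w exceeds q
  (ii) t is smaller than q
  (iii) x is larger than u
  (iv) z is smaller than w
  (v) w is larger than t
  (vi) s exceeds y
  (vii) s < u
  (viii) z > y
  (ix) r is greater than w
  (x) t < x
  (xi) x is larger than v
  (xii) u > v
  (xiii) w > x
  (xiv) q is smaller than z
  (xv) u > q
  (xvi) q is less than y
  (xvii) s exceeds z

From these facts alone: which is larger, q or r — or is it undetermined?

r

Link the given pairs in sequence: q < y; y < z; z < s; s < u; u < x; x < w; w < r.
Chaining these gives q < y < z < s < u < x < w < r.
So r is larger.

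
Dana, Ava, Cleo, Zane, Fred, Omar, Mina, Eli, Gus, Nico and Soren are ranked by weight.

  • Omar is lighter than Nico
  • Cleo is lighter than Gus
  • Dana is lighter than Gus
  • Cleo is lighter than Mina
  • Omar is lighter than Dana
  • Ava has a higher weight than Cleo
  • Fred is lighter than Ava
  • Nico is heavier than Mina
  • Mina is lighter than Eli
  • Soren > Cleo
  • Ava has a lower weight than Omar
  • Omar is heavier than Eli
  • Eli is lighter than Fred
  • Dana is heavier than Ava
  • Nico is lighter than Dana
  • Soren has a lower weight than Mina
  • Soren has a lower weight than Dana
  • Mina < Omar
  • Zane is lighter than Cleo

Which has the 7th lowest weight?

The consecutive relations fix a unique order: Zane < Cleo < Soren < Mina < Eli < Fred < Ava < Omar < Nico < Dana < Gus.
The 7th smallest is Ava.

Ava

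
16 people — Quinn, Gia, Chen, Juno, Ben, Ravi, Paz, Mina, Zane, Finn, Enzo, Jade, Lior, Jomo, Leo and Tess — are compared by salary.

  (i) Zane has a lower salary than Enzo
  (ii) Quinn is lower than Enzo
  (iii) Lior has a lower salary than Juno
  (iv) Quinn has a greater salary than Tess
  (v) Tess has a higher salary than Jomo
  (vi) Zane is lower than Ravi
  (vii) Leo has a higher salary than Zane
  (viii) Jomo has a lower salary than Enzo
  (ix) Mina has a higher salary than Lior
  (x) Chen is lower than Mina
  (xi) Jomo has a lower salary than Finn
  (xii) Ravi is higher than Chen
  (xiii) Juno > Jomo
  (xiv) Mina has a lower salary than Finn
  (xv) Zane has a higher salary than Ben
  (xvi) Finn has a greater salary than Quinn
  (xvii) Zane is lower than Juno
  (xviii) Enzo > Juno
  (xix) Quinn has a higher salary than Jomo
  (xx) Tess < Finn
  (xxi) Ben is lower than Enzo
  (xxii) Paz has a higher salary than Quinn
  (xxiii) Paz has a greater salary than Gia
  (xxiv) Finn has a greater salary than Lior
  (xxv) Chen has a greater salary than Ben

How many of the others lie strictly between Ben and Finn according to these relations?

Chaining upward from Ben reaches: Chen, Zane, Juno, Leo, Mina, Ravi, Enzo.
Chaining downward from Finn reaches: Jomo, Lior, Chen, Tess, Mina, Quinn.
Strictly between Ben and Finn are those in both lists: Chen, Mina — 2 elements.

2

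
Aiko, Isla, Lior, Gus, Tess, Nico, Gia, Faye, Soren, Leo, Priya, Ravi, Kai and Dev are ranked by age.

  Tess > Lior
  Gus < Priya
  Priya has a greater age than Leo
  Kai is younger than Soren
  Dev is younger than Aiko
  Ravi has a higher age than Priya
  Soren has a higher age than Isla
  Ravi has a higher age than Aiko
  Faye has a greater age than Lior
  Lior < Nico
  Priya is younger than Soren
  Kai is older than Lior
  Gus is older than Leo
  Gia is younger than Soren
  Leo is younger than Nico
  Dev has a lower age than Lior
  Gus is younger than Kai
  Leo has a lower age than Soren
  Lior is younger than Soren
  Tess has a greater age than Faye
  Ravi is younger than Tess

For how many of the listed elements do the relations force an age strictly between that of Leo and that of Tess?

Chaining upward from Leo reaches: Gus, Nico, Priya, Kai, Ravi, Soren.
Chaining downward from Tess reaches: Dev, Aiko, Lior, Gus, Priya, Faye, Ravi.
Strictly between Leo and Tess are those in both lists: Gus, Priya, Ravi — 3 elements.

3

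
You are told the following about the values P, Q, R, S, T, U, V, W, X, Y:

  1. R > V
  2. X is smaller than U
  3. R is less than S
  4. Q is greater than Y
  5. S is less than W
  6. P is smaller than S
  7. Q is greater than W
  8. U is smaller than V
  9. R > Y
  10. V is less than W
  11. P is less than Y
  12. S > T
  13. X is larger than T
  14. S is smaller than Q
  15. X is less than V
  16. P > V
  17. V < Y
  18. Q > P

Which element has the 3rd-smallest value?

U

Piecing the relations together gives one ordering: T < X < U < V < P < Y < R < S < W < Q.
Counting 3 from the smallest end gives U.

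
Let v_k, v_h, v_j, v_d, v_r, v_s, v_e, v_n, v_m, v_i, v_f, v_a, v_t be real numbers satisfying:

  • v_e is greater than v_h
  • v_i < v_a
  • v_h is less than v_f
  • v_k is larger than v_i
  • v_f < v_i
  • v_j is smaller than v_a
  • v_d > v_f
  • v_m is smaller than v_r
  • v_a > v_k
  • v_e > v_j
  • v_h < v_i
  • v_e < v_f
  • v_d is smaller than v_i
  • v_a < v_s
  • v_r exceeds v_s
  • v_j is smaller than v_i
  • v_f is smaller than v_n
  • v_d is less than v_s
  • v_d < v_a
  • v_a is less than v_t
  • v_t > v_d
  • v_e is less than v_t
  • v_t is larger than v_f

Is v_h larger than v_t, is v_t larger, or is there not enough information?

v_h < v_e and v_e < v_f give v_h < v_f.
Then v_f < v_d extends the chain to v_d.
Then v_d < v_i extends the chain to v_i.
With v_i < v_a: v_h < v_e < v_f < v_d < v_i < v_a.
With v_a < v_t: v_h < v_e < v_f < v_d < v_i < v_a < v_t.
So v_t is larger.

v_t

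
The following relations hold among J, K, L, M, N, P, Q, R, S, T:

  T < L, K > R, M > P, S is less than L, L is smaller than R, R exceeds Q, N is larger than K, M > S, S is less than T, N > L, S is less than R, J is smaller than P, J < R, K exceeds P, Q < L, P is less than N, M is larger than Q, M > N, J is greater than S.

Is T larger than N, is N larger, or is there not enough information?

N

Link the given pairs in sequence: T < L; L < R; R < K; K < N.
Chaining these gives T < L < R < K < N.
So N is larger.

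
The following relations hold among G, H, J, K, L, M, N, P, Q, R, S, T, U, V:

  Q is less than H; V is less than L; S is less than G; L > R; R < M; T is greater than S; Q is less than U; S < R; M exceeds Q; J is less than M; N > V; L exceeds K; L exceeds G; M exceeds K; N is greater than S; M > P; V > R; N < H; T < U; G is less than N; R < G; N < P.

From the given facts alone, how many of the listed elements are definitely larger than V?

5

Directly above V: N, L.
One step further: P, H (4 so far).
One step further: M (5 so far).
No other element is forced above V by the given relations, so the count is 5.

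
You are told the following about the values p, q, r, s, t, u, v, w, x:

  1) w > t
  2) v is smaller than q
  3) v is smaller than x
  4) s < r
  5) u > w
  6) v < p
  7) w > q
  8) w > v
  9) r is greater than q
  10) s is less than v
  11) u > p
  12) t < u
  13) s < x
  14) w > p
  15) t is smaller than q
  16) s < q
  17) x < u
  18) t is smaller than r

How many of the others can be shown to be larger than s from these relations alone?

7

Directly above s: v, x, q, r.
One step further: p, w, u (7 so far).
Nothing else is reachable above s; 7 in all.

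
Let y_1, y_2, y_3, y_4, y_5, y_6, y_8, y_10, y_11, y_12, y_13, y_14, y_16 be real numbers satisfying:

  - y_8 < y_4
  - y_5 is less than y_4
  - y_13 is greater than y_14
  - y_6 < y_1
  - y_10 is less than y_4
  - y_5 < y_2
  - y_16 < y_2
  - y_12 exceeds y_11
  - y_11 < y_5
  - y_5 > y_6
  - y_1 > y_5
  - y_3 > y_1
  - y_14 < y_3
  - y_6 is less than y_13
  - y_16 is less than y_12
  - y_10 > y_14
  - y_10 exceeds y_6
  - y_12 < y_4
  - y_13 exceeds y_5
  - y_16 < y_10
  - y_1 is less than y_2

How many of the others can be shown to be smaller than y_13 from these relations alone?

4

The elements the relations force below y_13 are y_6, y_11, y_5, y_14 — no chain reaches any other.
That is 4.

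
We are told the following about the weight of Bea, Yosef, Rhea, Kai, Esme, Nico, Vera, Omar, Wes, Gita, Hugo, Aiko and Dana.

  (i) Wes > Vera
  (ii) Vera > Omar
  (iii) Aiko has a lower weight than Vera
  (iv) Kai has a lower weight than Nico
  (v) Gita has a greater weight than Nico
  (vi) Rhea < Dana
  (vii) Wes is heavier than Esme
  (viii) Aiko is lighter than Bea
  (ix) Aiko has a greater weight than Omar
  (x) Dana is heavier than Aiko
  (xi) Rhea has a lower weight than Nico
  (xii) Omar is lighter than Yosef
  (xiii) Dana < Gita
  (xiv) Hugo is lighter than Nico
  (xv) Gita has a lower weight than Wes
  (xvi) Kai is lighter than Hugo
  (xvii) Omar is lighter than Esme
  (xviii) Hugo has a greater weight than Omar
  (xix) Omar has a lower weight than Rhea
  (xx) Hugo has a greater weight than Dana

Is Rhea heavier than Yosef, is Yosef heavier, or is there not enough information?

undetermined

Following every chain through Yosef: below Yosef we get Omar.
Rhea is not reached, and no chain runs the other way from Rhea to Yosef.
So the given relations leave the order of Yosef and Rhea undetermined.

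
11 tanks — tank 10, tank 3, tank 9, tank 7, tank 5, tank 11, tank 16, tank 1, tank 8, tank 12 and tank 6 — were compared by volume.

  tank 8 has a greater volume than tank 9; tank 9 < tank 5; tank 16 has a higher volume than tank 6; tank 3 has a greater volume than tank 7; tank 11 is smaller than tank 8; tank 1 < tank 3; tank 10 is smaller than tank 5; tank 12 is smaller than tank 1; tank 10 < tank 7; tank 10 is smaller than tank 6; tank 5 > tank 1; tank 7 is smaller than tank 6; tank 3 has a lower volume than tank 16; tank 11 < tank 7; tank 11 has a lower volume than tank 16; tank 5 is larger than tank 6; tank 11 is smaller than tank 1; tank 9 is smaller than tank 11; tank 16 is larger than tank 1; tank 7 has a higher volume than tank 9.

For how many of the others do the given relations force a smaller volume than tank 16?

8

The elements the relations force below tank 16 are tank 10, tank 9, tank 11, tank 7, tank 6, tank 12, tank 1, tank 3 — no chain reaches any other.
That is 8.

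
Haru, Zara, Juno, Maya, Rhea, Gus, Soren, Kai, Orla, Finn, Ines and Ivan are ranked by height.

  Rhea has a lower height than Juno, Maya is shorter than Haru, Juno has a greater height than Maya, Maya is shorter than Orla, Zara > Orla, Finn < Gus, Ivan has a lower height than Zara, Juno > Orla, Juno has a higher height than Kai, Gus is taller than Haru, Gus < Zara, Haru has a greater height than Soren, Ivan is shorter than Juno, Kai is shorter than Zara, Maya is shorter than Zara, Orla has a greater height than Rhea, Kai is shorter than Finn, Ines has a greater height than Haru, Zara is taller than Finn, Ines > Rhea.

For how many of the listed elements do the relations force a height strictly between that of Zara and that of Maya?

The relations place Maya below Zara. An element lies strictly between them when it is forced above Maya and also forced below Zara.
Above Maya: {Haru, Orla, Gus, Juno, Ines}. Below Zara: {Kai, Finn, Soren, Rhea, Haru, Orla, Ivan, Gus}.
Intersection: {Haru, Orla, Gus} — 3.

3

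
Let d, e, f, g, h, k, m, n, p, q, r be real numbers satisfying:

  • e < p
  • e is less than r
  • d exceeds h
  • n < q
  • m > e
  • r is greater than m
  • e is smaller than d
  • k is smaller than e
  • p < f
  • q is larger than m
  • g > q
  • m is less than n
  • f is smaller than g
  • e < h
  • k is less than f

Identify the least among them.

k

e is not least since k < e; p is not least since e < p; m is not least since e < m; n is not least since m < n; r is not least since e < r; q is not least since n < q; h is not least since e < h; f is not least since k < f; g is not least since q < g; d is not least since h < d.
Only k has nothing below it, so k is the least.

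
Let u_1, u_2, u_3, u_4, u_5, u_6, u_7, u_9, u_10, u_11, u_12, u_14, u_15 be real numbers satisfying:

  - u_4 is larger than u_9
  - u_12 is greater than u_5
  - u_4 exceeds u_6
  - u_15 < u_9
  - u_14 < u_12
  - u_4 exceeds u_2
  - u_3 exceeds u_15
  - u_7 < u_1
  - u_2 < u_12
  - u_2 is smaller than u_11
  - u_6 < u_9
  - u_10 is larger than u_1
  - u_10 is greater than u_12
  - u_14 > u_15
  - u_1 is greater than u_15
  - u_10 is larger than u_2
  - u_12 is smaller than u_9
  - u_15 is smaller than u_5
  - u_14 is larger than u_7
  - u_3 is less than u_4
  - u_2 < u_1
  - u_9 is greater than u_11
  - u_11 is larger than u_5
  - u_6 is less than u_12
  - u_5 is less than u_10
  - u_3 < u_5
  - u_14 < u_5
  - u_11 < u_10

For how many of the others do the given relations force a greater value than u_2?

From u_2 the given relations immediately reach u_12, u_11, u_4, u_1, u_10.
From those, u_9 — 6 in total.
Nothing else is reachable above u_2; 6 in all.

6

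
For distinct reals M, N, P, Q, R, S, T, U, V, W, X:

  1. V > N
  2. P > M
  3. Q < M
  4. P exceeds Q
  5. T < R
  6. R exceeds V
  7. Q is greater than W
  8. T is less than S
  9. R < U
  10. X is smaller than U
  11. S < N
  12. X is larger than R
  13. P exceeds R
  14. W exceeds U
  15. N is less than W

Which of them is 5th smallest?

Chaining the given pairs: T < S < N < V < R < X < U < W < Q < M < P.
Counting 5 from the smallest end gives R.

R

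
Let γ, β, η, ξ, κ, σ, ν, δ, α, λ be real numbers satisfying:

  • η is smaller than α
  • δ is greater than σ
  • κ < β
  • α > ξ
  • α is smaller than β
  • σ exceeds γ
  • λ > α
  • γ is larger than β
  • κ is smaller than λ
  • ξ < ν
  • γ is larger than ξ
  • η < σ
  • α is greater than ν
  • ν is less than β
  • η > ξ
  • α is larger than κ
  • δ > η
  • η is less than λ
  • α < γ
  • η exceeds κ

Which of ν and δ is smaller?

Following the relations from ν: ν < α < β < γ < σ < δ.
So ν < δ; ν is the smaller of the two.

ν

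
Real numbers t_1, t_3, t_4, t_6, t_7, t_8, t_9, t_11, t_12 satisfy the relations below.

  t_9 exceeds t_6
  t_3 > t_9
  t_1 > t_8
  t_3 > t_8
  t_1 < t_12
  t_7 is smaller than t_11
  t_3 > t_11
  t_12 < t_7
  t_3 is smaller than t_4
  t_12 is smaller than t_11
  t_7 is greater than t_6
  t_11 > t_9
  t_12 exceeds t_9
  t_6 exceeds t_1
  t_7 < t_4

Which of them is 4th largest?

Piecing the relations together gives one ordering: t_8 < t_1 < t_6 < t_9 < t_12 < t_7 < t_11 < t_3 < t_4.
Counting 4 from the largest end gives t_7.

t_7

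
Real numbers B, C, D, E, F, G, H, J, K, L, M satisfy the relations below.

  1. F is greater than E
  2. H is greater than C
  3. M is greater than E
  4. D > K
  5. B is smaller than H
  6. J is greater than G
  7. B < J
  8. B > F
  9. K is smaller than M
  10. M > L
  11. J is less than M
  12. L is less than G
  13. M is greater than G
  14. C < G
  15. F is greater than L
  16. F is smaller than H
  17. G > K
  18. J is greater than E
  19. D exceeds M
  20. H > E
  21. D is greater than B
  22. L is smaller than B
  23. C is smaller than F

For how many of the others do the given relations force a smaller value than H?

Directly below H: C, E, F, B.
One step further: L (5 so far).
No other element is forced below H by the given relations, so the count is 5.

5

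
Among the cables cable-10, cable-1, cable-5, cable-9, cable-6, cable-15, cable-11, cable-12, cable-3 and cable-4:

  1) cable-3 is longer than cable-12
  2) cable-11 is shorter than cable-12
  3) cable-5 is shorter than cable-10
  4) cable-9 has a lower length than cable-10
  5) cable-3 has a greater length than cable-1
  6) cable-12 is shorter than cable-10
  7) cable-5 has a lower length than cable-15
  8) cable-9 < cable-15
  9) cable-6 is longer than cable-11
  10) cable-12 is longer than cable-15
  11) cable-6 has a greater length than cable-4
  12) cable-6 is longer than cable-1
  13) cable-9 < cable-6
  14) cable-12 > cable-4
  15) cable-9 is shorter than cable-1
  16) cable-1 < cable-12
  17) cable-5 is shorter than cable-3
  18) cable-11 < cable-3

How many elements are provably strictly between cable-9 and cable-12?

2

The relations place cable-9 below cable-12. An element lies strictly between them when it is forced above cable-9 and also forced below cable-12.
Above cable-9: {cable-15, cable-1, cable-3, cable-10, cable-6}. Below cable-12: {cable-4, cable-5, cable-15, cable-1, cable-11}.
Intersection: {cable-15, cable-1} — 2.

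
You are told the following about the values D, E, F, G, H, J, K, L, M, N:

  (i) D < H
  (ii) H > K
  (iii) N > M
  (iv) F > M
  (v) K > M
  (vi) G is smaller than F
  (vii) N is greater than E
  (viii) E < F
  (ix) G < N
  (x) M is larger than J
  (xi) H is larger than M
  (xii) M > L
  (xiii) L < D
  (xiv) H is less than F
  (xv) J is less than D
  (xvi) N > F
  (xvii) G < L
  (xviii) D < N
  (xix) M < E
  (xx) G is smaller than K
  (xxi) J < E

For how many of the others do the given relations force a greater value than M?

The elements the relations force above M are E, K, H, F, N — no chain reaches any other.
That is 5.

5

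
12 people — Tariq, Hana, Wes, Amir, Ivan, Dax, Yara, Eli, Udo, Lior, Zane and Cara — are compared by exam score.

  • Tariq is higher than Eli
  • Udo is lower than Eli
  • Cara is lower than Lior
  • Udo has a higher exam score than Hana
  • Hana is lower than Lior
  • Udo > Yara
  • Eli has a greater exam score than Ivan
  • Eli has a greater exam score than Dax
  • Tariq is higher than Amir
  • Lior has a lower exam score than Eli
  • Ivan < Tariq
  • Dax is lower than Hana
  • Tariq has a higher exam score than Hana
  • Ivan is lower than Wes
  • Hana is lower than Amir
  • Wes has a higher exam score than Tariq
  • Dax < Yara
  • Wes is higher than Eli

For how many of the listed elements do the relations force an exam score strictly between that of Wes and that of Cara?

3

The relations place Cara below Wes. An element lies strictly between them when it is forced above Cara and also forced below Wes.
Above Cara: {Lior, Eli, Tariq}. Below Wes: {Dax, Hana, Amir, Yara, Udo, Lior, Ivan, Eli, Tariq}.
Intersection: {Lior, Eli, Tariq} — 3.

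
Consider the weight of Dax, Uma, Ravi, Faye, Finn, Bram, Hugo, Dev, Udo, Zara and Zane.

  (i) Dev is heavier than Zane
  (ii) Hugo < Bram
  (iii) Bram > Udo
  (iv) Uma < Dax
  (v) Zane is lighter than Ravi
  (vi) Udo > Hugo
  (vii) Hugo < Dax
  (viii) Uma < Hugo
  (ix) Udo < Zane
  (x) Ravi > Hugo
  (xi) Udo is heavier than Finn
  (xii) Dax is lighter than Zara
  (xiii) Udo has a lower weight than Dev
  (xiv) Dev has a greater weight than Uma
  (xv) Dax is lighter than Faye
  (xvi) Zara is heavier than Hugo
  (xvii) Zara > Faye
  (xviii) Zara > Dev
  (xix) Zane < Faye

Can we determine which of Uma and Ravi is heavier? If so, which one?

Ravi

The relevant relations are Uma < Hugo; Hugo < Udo; Udo < Zane; Zane < Ravi.
Together: Uma < Hugo < Udo < Zane < Ravi.
So Ravi is heavier.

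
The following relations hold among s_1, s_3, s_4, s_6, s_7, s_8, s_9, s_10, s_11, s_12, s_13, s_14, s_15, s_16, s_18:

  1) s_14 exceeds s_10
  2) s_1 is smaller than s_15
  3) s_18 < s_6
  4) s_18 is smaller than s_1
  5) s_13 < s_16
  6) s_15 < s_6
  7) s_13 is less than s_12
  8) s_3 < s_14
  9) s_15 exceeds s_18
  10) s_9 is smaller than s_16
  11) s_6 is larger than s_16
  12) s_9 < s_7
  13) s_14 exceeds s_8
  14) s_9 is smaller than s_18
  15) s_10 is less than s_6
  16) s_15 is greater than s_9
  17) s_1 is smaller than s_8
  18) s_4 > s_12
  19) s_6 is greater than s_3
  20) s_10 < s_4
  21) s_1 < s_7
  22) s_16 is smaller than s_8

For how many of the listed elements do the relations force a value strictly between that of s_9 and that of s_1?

1

Chaining upward from s_9 reaches: s_16, s_18, s_8, s_15, s_6, s_14, s_7.
Chaining downward from s_1 reaches: s_18.
Strictly between s_9 and s_1 are those in both lists: s_18 — 1 element.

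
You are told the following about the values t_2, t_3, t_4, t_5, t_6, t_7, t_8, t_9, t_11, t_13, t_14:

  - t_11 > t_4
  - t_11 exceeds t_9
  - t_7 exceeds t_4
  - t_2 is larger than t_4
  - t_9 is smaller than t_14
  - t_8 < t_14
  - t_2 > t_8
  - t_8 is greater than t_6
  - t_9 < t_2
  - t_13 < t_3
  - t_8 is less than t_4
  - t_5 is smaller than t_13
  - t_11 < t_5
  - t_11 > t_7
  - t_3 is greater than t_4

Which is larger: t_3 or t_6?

t_3

Chaining the given relations: t_6 < t_8 < t_4 < t_11 < t_5 < t_13 < t_3.
So t_6 < t_3; t_3 is the larger of the two.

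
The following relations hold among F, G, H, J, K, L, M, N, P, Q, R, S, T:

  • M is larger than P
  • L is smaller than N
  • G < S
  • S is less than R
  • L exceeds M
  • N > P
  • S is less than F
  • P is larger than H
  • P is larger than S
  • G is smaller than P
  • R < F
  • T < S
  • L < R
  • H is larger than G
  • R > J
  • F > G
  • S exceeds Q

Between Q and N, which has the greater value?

The relevant relations are Q < S; S < P; P < M; M < L; L < N.
Together: Q < S < P < M < L < N.
So Q < N; N is the larger of the two.

N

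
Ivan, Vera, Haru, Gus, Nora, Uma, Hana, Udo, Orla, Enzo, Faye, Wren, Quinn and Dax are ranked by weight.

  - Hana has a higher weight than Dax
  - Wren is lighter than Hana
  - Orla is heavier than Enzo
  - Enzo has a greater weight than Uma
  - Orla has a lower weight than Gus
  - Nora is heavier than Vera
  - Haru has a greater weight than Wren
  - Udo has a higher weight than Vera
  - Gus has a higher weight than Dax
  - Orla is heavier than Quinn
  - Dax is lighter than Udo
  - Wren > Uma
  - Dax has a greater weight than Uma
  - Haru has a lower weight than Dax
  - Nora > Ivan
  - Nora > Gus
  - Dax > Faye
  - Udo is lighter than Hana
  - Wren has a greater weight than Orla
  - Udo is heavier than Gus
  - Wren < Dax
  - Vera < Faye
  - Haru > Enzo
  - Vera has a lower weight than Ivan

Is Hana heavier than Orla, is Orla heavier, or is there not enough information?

Link the given pairs in sequence: Orla < Wren; Wren < Haru; Haru < Dax; Dax < Udo; Udo < Hana.
Chaining these gives Orla < Wren < Haru < Dax < Udo < Hana.
So Hana is heavier.

Hana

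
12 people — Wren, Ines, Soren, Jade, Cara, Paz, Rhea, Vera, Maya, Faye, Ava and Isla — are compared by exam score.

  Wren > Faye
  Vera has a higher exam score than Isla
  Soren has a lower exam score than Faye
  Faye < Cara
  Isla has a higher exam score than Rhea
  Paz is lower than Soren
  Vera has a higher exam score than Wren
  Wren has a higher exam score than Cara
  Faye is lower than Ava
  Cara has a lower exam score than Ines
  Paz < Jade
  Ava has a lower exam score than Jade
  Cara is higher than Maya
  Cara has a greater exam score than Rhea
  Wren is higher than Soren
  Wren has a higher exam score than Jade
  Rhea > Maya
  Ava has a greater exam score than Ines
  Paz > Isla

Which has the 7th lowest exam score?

Cara

Piecing the relations together gives one ordering: Maya < Rhea < Isla < Paz < Soren < Faye < Cara < Ines < Ava < Jade < Wren < Vera.
Counting 7 from the smallest end gives Cara.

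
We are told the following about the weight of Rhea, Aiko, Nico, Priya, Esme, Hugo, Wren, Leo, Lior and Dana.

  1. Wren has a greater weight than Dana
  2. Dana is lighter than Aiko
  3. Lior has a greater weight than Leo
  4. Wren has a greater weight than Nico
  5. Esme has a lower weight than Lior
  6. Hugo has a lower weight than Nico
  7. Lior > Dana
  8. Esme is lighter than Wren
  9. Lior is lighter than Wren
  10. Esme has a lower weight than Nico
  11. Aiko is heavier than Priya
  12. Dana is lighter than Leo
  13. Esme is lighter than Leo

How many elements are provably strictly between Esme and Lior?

The relations place Esme below Lior. An element lies strictly between them when it is forced above Esme and also forced below Lior.
Above Esme: {Leo, Nico, Wren}. Below Lior: {Dana, Leo}.
Intersection: {Leo} — 1.

1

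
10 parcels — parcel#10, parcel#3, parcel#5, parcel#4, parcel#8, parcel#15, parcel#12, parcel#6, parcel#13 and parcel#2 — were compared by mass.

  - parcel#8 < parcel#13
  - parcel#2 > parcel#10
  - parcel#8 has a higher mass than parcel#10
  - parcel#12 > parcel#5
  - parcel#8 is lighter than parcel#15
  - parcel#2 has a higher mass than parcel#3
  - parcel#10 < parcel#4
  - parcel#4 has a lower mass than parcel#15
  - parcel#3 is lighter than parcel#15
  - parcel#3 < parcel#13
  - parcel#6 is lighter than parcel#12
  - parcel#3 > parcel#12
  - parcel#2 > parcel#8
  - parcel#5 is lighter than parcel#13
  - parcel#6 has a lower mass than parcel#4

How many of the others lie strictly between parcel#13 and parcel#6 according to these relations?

2

Chaining upward from parcel#6 reaches: parcel#12, parcel#4, parcel#3, parcel#15, parcel#2.
Chaining downward from parcel#13 reaches: parcel#5, parcel#10, parcel#12, parcel#3, parcel#8.
Strictly between parcel#6 and parcel#13 are those in both lists: parcel#12, parcel#3 — 2 elements.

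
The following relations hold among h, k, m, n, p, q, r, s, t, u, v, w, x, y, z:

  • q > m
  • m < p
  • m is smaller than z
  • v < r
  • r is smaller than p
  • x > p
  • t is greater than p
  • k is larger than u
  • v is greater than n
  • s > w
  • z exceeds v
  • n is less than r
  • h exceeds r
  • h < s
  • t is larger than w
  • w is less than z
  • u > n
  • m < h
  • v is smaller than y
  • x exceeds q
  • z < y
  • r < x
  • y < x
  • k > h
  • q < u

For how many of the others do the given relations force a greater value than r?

6

Directly above r: h, p, x.
One step further: k, t, s (6 so far).
Nothing else is reachable above r; 6 in all.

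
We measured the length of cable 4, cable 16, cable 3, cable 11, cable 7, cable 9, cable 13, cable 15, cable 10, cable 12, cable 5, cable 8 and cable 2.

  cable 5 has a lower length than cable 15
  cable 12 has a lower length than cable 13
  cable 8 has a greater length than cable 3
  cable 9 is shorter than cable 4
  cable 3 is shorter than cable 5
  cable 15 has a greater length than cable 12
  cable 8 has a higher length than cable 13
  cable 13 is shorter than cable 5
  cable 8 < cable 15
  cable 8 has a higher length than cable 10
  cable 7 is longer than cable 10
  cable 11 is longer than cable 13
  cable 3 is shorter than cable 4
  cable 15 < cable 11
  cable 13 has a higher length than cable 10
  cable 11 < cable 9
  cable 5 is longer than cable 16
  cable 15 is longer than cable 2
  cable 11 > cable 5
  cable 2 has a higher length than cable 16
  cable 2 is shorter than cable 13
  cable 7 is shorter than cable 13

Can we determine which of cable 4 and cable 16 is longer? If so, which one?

cable 4

The relevant relations are cable 16 < cable 2; cable 2 < cable 13; cable 13 < cable 8; cable 8 < cable 15; cable 15 < cable 11; cable 11 < cable 9; cable 9 < cable 4.
Chaining these gives cable 16 < cable 2 < cable 13 < cable 8 < cable 15 < cable 11 < cable 9 < cable 4.
So cable 4 is longer.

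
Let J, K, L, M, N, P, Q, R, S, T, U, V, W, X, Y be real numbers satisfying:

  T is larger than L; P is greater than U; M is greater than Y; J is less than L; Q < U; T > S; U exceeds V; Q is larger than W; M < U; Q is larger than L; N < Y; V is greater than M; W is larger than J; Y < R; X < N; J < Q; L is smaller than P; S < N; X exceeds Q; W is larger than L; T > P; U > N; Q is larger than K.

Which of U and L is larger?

Following the relations from L: L < W < Q < X < N < Y < M < V < U.
So L < U; U is the larger of the two.

U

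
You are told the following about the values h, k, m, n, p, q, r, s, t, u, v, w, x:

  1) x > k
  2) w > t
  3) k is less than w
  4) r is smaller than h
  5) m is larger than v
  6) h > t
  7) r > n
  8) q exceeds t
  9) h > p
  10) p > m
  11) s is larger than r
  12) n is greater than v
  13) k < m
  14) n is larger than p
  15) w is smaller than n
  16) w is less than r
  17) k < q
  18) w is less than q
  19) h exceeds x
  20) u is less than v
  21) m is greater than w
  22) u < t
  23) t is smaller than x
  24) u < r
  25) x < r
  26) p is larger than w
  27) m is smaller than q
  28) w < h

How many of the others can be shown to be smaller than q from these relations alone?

From q the given relations immediately reach t, k, w, m.
From those, u, v — 6 in total.
No other element is forced below q by the given relations, so the count is 6.

6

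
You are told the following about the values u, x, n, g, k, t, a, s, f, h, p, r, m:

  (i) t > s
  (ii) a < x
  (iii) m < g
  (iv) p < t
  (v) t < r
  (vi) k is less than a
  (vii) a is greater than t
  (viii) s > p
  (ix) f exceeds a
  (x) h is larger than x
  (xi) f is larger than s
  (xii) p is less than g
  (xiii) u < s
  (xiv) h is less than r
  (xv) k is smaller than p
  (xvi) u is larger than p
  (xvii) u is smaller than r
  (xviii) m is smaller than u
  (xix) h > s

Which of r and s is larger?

r

s < t and t < a give s < a.
Then a < x extends the chain to x.
With x < h: s < t < a < x < h.
Then h < r extends the chain to r.
So s < r; r is the larger of the two.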